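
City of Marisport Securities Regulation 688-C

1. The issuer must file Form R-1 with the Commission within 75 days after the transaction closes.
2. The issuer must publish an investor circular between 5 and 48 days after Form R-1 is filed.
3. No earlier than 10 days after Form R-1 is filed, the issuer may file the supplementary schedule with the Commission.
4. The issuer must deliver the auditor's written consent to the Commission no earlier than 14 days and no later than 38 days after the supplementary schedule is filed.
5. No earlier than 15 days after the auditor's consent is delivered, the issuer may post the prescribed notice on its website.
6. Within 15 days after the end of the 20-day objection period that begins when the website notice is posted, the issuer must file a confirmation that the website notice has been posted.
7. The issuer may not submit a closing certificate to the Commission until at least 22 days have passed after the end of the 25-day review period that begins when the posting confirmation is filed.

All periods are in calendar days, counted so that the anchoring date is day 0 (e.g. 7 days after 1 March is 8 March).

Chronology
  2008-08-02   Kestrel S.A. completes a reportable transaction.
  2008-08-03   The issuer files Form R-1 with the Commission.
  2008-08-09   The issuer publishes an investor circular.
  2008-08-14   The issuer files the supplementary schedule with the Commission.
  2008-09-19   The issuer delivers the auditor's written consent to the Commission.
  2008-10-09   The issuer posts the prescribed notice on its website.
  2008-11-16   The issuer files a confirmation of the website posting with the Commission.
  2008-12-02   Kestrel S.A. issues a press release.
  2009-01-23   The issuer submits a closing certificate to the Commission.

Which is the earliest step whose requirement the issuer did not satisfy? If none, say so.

(1) due by 2008-08-02 + 75 days = 2008-10-16; completed 2008-08-03, before the deadline.
(2) the permitted window runs from 2008-08-03 + 5 = 2008-08-08 to 2008-08-03 + 48 = 2008-09-20; done 2008-08-09 — within the window.
(3) permitted from 2008-08-03 + 10 days = 2008-08-13 onward; 2008-08-14 is on or after that date.
(4) the permitted window runs from 2008-08-14 + 14 = 2008-08-28 to 2008-08-14 + 38 = 2008-09-21; done 2008-09-19, which is between those dates.
(5) permitted from 2008-09-19 + 15 days = 2008-10-04 onward; done 2008-10-09 — permitted.
(6) due by 2008-10-29 + 15 days = 2008-11-13; 2008-11-16 misses that deadline by 3 days.
The procedure was therefore not followed at step 6.

Step 6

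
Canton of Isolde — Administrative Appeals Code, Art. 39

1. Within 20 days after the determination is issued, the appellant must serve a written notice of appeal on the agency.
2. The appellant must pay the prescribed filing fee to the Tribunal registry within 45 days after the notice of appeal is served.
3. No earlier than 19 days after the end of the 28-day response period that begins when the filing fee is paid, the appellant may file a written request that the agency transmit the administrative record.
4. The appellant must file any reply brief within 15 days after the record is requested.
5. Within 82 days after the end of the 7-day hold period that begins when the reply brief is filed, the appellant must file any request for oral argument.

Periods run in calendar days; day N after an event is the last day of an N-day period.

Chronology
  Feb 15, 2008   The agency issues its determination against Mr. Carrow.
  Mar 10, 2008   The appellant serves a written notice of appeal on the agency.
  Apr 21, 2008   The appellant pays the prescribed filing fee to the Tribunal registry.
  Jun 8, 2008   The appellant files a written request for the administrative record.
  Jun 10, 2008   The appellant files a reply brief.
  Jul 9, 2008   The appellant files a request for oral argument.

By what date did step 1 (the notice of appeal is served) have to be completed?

Step 1 runs from Feb 15, 2008, when the determination is issued. 20 days after Feb 15, 2008 is Mar 6, 2008.

Mar 6, 2008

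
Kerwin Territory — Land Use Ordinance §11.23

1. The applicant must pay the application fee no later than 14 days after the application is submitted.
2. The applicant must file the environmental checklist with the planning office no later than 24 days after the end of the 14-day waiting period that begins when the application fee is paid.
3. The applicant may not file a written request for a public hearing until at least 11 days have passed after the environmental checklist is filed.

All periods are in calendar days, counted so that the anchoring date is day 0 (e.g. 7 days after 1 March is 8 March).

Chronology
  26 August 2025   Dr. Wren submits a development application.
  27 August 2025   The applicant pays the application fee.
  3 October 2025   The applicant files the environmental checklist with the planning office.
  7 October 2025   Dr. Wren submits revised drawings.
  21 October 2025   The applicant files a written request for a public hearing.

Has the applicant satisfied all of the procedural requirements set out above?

Yes

Step 1: 14 days after 26 August 2025 (when the application is submitted) is 9 September 2025; completed 27 August 2025, before the deadline.
Step 2: 24 days after 10 September 2025 (end of the 14-day waiting period, which began when the application fee is paid on 27 August 2025) is 4 October 2025; done 3 October 2025 — timely.
Step 3: the earliest permitted date is 11 days after 3 October 2025 (when the environmental checklist is filed), i.e. 14 October 2025; done 21 October 2025 — permitted.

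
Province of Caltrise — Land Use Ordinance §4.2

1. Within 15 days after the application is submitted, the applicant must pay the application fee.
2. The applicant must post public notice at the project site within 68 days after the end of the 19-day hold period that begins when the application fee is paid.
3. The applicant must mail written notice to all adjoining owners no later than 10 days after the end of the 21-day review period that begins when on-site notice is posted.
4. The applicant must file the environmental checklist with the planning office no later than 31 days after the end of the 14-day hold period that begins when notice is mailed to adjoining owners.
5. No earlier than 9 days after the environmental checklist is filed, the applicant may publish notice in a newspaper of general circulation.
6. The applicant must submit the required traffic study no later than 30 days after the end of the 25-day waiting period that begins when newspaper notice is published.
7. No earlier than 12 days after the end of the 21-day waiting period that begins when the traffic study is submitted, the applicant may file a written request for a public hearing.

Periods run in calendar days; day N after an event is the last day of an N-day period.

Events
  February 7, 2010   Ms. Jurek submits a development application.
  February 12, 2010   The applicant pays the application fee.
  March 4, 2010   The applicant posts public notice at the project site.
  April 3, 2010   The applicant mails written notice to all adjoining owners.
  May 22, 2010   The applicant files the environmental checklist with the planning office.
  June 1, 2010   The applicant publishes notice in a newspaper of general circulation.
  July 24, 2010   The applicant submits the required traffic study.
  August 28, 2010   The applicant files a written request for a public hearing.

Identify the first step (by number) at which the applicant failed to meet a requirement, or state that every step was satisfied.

(1) due by February 7, 2010 + 15 days = February 22, 2010; done February 12, 2010 — timely.
(2) due by March 3, 2010 + 68 days = May 10, 2010; done March 4, 2010 — timely.
(3) due by March 25, 2010 + 10 days = April 4, 2010; done April 3, 2010 — timely.
(4) due by April 17, 2010 + 31 days = May 18, 2010; not done until May 22, 2010, 4 days after the deadline.
No need to go further; step 4 was not satisfied.

Step 4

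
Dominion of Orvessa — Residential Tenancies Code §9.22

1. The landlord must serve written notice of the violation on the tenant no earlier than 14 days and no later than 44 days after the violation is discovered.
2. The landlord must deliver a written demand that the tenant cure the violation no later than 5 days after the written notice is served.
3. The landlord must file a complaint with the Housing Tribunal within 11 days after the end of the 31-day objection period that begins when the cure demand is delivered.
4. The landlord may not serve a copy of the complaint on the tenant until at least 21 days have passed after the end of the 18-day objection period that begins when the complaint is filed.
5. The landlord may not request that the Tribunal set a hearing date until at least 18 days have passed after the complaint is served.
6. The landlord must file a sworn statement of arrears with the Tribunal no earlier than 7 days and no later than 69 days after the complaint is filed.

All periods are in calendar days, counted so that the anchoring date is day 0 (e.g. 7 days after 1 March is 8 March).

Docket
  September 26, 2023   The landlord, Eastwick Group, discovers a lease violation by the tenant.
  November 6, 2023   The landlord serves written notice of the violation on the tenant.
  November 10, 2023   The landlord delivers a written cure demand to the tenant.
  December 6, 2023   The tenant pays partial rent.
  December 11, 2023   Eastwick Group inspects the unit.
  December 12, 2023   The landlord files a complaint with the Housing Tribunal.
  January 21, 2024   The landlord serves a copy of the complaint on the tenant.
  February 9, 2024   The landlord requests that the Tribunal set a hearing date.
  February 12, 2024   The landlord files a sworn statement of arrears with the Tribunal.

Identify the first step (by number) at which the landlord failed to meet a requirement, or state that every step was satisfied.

None — every step was satisfied

Step 1: the window is 14–44 days after September 26, 2023 (when the violation is discovered), so October 10, 2023 through November 9, 2023; November 6, 2023 falls inside that range.
Step 2: 5 days after November 6, 2023 (when the written notice is served) is November 11, 2023; done November 10, 2023 — timely.
Step 3: 11 days after December 11, 2023 (end of the 31-day objection period, which began when the cure demand is delivered on November 10, 2023) is December 22, 2023; December 12, 2023 is within that limit.
Step 4: the earliest permitted date is 21 days after December 30, 2023 (end of the 18-day objection period, which began when the complaint is filed on December 12, 2023), i.e. January 20, 2024; January 21, 2024 is on or after that date.
Step 5: the earliest permitted date is 18 days after January 21, 2024 (when the complaint is served), i.e. February 8, 2024; done February 9, 2024 — permitted.
Step 6: the window is 7–69 days after December 12, 2023 (when the complaint is filed), so December 19, 2023 through February 19, 2024; done February 12, 2024, which is between those dates.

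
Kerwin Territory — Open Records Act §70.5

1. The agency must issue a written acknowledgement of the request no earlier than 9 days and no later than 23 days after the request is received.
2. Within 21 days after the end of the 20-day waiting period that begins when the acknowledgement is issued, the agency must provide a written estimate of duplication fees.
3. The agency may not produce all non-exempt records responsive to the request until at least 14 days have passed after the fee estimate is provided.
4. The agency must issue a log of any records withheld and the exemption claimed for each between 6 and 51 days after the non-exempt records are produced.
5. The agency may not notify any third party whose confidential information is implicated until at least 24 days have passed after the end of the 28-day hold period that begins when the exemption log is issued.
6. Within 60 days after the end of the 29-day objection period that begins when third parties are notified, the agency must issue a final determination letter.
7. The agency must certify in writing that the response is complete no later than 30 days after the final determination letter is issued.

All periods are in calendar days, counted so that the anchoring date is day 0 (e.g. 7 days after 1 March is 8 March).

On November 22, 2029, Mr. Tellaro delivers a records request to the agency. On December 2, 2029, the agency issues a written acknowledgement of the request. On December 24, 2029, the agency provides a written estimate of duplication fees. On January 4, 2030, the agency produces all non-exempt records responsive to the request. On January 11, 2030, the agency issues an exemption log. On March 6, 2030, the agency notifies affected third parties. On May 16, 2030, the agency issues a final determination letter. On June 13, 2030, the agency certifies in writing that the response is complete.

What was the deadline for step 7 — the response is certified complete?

Step 7 runs from May 16, 2030, when the final determination letter is issued. 30 days after May 16, 2030 is June 15, 2030.

June 15, 2030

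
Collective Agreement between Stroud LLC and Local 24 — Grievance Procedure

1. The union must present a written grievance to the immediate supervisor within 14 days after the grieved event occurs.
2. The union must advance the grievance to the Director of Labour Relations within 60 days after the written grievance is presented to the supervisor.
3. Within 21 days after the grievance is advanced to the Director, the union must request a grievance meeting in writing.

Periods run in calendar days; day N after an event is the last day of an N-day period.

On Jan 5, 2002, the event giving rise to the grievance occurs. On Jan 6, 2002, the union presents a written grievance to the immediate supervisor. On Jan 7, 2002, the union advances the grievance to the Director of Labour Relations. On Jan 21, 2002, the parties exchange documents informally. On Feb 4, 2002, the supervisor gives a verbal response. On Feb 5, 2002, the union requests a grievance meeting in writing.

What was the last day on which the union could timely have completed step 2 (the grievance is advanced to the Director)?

Mar 7, 2002

Step 2 runs from Jan 6, 2002, when the written grievance is presented to the supervisor. 60 days after Jan 6, 2002 is Mar 7, 2002.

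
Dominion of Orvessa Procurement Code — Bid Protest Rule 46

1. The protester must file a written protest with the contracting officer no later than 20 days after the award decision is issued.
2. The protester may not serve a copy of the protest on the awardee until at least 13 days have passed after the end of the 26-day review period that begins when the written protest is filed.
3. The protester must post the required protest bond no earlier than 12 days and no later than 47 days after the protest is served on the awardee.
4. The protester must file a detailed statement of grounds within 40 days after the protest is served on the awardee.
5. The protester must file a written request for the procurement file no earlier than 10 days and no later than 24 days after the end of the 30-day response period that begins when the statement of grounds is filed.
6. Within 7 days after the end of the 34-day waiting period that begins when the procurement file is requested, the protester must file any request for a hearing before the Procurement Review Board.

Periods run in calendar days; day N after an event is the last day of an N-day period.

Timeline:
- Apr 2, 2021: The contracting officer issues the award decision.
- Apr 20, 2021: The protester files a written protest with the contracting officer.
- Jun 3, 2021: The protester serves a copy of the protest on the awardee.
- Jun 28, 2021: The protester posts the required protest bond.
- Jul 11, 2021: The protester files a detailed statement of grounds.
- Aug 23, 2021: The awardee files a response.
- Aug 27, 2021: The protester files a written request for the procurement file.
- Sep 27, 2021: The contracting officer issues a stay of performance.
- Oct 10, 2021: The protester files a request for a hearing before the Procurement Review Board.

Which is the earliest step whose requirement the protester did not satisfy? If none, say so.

Step 1 — counting 20 days from Apr 2, 2021 (when the award decision is issued) gives a deadline of Apr 22, 2021; completed Apr 20, 2021, before the deadline.
Step 2 — must wait 13 days from May 16, 2021 (end of the 26-day review period, which began when the written protest is filed on Apr 20, 2021), so not before May 29, 2021; done Jun 3, 2021 — permitted.
Step 3 — 12 and 47 days from Jun 3, 2021 (when the protest is served on the awardee) are Jun 15, 2021 and Jul 20, 2021 respectively; Jun 28, 2021 falls inside that range.
Step 4 — counting 40 days from Jun 3, 2021 (when the protest is served on the awardee) gives a deadline of Jul 13, 2021; completed Jul 11, 2021, before the deadline.
Step 5 — 10 and 24 days from Aug 10, 2021 (end of the 30-day response period, which began when the statement of grounds is filed on Jul 11, 2021) are Aug 20, 2021 and Sep 3, 2021 respectively; done Aug 27, 2021, which is between those dates.
Step 6 — counting 7 days from Sep 30, 2021 (end of the 34-day waiting period, which began when the procurement file is requested on Aug 27, 2021) gives a deadline of Oct 7, 2021; Oct 10, 2021 misses that deadline by 3 days.

Step 6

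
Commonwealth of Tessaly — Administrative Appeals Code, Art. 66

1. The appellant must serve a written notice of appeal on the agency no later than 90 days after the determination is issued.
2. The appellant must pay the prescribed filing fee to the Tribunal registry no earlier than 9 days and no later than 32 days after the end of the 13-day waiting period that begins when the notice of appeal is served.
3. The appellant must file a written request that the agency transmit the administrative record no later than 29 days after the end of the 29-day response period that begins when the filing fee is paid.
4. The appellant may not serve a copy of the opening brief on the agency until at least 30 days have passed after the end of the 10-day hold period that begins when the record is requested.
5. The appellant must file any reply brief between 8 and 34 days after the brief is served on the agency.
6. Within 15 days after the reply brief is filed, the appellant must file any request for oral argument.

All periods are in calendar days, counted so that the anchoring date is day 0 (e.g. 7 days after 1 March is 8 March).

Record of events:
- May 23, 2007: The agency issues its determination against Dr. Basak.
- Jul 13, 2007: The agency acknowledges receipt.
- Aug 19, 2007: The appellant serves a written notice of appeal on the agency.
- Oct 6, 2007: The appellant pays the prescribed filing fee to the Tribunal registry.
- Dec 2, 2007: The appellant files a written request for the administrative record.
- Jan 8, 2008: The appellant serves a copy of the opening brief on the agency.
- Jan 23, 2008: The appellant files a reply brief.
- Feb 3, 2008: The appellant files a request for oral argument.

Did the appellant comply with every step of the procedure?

Step 1 — counting 90 days from May 23, 2007 (when the determination is issued) gives a deadline of Aug 21, 2007; completed Aug 19, 2007, before the deadline.
Step 2 — 9 and 32 days from Sep 1, 2007 (end of the 13-day waiting period, which began when the notice of appeal is served on Aug 19, 2007) are Sep 10, 2007 and Oct 3, 2007 respectively; Oct 6, 2007 is 3 days past the end of the window.
The procedure was therefore not followed at step 2.

No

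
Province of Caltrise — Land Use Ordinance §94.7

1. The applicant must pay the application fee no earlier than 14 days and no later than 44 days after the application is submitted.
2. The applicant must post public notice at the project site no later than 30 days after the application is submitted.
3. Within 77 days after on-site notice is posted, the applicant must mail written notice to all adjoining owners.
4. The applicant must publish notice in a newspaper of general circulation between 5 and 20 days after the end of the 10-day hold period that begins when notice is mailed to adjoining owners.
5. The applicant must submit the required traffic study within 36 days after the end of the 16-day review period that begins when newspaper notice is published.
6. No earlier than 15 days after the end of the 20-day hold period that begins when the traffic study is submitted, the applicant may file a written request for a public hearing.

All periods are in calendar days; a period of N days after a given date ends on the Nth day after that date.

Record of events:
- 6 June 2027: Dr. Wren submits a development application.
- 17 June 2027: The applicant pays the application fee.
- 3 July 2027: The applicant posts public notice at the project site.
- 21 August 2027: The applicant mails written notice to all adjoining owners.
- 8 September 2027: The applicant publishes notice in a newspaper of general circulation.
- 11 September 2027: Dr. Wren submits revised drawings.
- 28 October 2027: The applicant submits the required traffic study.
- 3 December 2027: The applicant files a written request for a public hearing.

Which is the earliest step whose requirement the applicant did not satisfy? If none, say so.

Step 1: the window is 14–44 days after 6 June 2027 (when the application is submitted), so 20 June 2027 through 20 July 2027; 17 June 2027 is 3 days too early.

Step 1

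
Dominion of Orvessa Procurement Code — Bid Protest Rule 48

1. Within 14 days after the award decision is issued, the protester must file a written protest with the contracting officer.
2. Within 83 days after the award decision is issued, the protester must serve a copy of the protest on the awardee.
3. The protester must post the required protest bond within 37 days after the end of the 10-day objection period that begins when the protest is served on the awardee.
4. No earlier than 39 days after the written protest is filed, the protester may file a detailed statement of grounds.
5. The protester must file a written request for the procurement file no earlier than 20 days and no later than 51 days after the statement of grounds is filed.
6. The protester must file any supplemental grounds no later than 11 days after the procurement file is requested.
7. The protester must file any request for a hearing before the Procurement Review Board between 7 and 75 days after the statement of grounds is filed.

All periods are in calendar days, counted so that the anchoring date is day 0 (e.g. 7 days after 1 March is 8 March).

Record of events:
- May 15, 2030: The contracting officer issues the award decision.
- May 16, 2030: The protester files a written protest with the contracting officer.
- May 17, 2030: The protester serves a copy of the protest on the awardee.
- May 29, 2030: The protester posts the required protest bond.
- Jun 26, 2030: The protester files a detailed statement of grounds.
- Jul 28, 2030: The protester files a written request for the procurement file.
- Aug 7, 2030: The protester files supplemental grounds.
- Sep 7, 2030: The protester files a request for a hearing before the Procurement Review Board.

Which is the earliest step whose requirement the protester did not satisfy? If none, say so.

None — every step was satisfied

Step 1: 14 days after May 15, 2030 (when the award decision is issued) is May 29, 2030; completed May 16, 2030, before the deadline.
Step 2: 83 days after May 15, 2030 (when the award decision is issued) is Aug 6, 2030; May 17, 2030 is within that limit.
Step 3: 37 days after May 27, 2030 (end of the 10-day objection period, which began when the protest is served on the awardee on May 17, 2030) is Jul 3, 2030; May 29, 2030 is within that limit.
Step 4: the earliest permitted date is 39 days after May 16, 2030 (when the written protest is filed), i.e. Jun 24, 2030; done Jun 26, 2030, after the minimum wait.
Step 5: the window is 20–51 days after Jun 26, 2030 (when the statement of grounds is filed), so Jul 16, 2030 through Aug 16, 2030; done Jul 28, 2030 — within the window.
Step 6: 11 days after Jul 28, 2030 (when the procurement file is requested) is Aug 8, 2030; completed Aug 7, 2030, before the deadline.
Step 7: the window is 7–75 days after Jun 26, 2030 (when the statement of grounds is filed), so Jul 3, 2030 through Sep 9, 2030; done Sep 7, 2030, which is between those dates.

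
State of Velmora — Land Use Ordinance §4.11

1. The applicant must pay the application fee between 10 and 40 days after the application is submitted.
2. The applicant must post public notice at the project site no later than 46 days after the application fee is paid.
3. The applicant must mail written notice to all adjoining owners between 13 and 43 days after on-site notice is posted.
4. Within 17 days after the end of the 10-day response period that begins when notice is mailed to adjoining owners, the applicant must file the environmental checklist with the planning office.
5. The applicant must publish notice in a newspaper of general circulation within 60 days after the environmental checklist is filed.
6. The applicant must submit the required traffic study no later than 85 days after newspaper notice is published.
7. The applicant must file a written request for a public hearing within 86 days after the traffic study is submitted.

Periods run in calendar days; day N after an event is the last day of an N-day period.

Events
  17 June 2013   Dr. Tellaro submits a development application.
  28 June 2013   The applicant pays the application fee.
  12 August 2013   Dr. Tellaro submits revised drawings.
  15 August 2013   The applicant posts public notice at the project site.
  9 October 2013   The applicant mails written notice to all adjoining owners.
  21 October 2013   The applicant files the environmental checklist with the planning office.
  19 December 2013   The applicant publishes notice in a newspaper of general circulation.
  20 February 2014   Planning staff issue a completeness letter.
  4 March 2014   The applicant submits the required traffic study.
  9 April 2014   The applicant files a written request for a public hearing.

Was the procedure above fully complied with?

Step 1 — 10 and 40 days from 17 June 2013 (when the application is submitted) are 27 June 2013 and 27 July 2013 respectively; done 28 June 2013 — within the window.
Step 2 — counting 46 days from 28 June 2013 (when the application fee is paid) gives a deadline of 13 August 2013; done 15 August 2013 — 2 days late.

No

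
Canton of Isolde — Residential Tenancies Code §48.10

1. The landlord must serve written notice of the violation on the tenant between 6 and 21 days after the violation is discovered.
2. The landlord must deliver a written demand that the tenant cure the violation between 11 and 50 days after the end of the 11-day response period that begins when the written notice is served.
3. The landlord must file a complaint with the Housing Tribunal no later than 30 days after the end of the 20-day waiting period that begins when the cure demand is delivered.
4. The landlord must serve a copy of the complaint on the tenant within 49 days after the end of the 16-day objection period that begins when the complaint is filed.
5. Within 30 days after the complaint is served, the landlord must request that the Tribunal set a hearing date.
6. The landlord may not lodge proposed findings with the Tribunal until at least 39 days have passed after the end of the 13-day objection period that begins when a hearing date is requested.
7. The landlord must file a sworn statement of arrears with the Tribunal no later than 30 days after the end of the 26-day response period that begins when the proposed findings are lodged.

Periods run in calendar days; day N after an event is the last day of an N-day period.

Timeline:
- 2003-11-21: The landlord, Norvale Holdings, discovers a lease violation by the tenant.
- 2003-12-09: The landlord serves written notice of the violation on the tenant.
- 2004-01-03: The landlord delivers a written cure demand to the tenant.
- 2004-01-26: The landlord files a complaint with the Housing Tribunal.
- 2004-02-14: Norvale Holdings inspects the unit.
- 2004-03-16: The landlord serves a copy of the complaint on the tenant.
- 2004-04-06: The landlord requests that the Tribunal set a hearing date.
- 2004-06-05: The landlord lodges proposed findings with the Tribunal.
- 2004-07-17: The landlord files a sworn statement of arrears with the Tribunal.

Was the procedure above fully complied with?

Yes

Step 1 — 6 and 21 days from 2003-11-21 (when the violation is discovered) are 2003-11-27 and 2003-12-12 respectively; done 2003-12-09, which is between those dates.
Step 2 — 11 and 50 days from 2003-12-20 (end of the 11-day response period, which began when the written notice is served on 2003-12-09) are 2003-12-31 and 2004-02-08 respectively; 2004-01-03 falls inside that range.
Step 3 — counting 30 days from 2004-01-23 (end of the 20-day waiting period, which began when the cure demand is delivered on 2004-01-03) gives a deadline of 2004-02-22; 2004-01-26 is within that limit.
Step 4 — counting 49 days from 2004-02-11 (end of the 16-day objection period, which began when the complaint is filed on 2004-01-26) gives a deadline of 2004-03-31; completed 2004-03-16, before the deadline.
Step 5 — counting 30 days from 2004-03-16 (when the complaint is served) gives a deadline of 2004-04-15; done 2004-04-06 — timely.
Step 6 — must wait 39 days from 2004-04-19 (end of the 13-day objection period, which began when a hearing date is requested on 2004-04-06), so not before 2004-05-28; 2004-06-05 is on or after that date.
Step 7 — counting 30 days from 2004-07-01 (end of the 26-day response period, which began when the proposed findings are lodged on 2004-06-05) gives a deadline of 2004-07-31; done 2004-07-17 — timely.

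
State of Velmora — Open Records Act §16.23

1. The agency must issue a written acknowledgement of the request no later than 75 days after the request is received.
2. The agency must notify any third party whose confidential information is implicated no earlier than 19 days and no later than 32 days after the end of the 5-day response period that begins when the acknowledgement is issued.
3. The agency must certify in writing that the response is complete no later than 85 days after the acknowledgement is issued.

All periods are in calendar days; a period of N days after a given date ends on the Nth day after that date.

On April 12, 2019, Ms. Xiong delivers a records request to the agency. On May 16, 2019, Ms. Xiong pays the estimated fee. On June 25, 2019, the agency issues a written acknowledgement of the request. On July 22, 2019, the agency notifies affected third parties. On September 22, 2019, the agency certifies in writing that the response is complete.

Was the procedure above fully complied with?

Step 1 — counting 75 days from April 12, 2019 (when the request is received) gives a deadline of June 26, 2019; June 25, 2019 is within that limit.
Step 2 — 19 and 32 days from June 30, 2019 (end of the 5-day response period, which began when the acknowledgement is issued on June 25, 2019) are July 19, 2019 and August 1, 2019 respectively; done July 22, 2019 — within the window.
Step 3 — counting 85 days from June 25, 2019 (when the acknowledgement is issued) gives a deadline of September 18, 2019; done September 22, 2019 — 4 days late.
No need to go further; step 3 was not satisfied.

No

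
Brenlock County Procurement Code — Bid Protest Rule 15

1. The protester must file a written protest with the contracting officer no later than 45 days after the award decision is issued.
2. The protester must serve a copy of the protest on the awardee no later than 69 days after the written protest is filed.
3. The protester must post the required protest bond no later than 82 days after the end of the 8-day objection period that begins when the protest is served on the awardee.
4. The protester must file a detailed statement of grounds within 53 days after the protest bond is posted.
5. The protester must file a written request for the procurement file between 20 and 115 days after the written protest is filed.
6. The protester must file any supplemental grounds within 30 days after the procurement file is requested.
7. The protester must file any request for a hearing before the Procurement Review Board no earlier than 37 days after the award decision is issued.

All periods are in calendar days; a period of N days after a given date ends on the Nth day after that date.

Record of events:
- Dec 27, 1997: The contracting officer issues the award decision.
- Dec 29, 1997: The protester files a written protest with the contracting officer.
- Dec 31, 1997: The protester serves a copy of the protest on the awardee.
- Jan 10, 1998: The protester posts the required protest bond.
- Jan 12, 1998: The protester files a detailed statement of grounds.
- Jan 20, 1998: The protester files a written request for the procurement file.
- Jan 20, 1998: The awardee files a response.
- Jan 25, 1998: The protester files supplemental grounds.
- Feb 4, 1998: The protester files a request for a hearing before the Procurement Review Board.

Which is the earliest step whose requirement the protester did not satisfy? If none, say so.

None — every step was satisfied

(1) due by Dec 27, 1997 + 45 days = Feb 10, 1998; completed Dec 29, 1997, before the deadline.
(2) due by Dec 29, 1997 + 69 days = Mar 8, 1998; completed Dec 31, 1997, before the deadline.
(3) due by Jan 8, 1998 + 82 days = Mar 31, 1998; Jan 10, 1998 is within that limit.
(4) due by Jan 10, 1998 + 53 days = Mar 4, 1998; Jan 12, 1998 is within that limit.
(5) the permitted window runs from Dec 29, 1997 + 20 = Jan 18, 1998 to Dec 29, 1997 + 115 = Apr 23, 1998; Jan 20, 1998 falls inside that range.
(6) due by Jan 20, 1998 + 30 days = Feb 19, 1998; completed Jan 25, 1998, before the deadline.
(7) permitted from Dec 27, 1997 + 37 days = Feb 2, 1998 onward; done Feb 4, 1998 — permitted.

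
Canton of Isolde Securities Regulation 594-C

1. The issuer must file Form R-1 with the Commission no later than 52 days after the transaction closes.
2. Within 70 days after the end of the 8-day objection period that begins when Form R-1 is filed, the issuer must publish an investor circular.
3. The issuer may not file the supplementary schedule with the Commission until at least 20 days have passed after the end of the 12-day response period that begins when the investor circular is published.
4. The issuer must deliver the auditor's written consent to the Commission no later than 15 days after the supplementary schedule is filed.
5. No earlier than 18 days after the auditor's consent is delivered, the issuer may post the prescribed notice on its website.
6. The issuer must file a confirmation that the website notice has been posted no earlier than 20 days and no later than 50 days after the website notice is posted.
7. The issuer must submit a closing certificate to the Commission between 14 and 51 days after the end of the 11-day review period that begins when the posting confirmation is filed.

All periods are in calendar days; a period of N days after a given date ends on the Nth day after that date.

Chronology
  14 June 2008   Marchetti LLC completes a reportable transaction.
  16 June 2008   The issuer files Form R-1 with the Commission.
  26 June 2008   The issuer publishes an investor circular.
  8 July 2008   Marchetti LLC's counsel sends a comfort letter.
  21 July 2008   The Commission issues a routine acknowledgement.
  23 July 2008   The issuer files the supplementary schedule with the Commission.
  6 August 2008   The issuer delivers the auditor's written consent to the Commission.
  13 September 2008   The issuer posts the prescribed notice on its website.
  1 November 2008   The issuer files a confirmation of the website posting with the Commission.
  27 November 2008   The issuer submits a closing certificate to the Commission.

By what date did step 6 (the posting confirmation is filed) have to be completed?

Step 6 runs from 13 September 2008, when the website notice is posted. The window is 20–50 days after 13 September 2008; it closes on 2 November 2008.

2 November 2008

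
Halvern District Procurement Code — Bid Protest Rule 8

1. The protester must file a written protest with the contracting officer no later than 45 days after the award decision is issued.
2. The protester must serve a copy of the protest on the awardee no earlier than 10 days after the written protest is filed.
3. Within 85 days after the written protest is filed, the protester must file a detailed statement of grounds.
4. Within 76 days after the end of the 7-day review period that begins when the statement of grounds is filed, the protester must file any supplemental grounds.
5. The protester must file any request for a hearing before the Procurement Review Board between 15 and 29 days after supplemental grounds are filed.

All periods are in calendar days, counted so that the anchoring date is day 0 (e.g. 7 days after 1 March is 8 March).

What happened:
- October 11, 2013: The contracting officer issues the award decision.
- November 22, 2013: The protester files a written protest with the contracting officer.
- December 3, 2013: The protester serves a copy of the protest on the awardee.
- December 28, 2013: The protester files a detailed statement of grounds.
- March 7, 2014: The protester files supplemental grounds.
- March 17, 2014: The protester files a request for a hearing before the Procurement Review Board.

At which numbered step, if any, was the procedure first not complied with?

Step 1: 45 days after October 11, 2013 (when the award decision is issued) is November 25, 2013; completed November 22, 2013, before the deadline.
Step 2: the earliest permitted date is 10 days after November 22, 2013 (when the written protest is filed), i.e. December 2, 2013; done December 3, 2013, after the minimum wait.
Step 3: 85 days after November 22, 2013 (when the written protest is filed) is February 15, 2014; done December 28, 2013 — timely.
Step 4: 76 days after January 4, 2014 (end of the 7-day review period, which began when the statement of grounds is filed on December 28, 2013) is March 21, 2014; March 7, 2014 is within that limit.
Step 5: the window is 15–29 days after March 7, 2014 (when supplemental grounds are filed), so March 22, 2014 through April 5, 2014; done March 17, 2014 — 5 days before the window opened.
That is the first point of non-compliance.

Step 5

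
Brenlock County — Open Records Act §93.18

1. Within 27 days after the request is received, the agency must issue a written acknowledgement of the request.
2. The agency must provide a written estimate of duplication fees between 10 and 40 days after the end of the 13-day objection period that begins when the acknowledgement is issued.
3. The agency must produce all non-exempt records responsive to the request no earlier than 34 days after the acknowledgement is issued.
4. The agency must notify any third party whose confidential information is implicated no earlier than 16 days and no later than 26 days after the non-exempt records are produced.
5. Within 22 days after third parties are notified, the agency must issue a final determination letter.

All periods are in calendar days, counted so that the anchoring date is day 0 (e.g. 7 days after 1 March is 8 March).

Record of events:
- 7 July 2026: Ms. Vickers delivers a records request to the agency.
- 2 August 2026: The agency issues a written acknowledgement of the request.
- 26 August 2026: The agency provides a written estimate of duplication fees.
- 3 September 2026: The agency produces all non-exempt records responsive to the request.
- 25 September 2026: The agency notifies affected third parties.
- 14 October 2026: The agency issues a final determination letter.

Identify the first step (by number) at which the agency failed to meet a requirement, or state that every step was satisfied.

Step 3

(1) due by 7 July 2026 + 27 days = 3 August 2026; 2 August 2026 is within that limit.
(2) the permitted window runs from 15 August 2026 + 10 = 25 August 2026 to 15 August 2026 + 40 = 24 September 2026; 26 August 2026 falls inside that range.
(3) permitted from 2 August 2026 + 34 days = 5 September 2026 onward; 3 September 2026 is 2 days before the earliest permitted date.
No need to go further; step 3 was not satisfied.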